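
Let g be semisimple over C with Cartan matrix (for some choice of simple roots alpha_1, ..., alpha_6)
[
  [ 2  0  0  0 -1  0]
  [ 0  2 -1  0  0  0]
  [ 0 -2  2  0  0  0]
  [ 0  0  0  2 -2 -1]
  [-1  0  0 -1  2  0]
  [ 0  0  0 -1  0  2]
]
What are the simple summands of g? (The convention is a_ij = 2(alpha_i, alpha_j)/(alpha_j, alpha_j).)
B_2 (so(5)) ⊕ F_4

The diagram associated to this matrix has two connected components: the simple roots {alpha_2, alpha_3} form a chain of 2 nodes with a double edge at one end; the terminal node there is the unique short simple root (B_2), and {alpha_1, alpha_4, alpha_5, alpha_6} form a chain of 4 nodes with a double edge between the middle two (F_4). A semisimple Lie algebra decomposes uniquely as the direct sum of simple ideals, one per connected component of its Dynkin diagram, so g ≅ B_2 ⊕ F_4 (dimension 10 + 52 = 62).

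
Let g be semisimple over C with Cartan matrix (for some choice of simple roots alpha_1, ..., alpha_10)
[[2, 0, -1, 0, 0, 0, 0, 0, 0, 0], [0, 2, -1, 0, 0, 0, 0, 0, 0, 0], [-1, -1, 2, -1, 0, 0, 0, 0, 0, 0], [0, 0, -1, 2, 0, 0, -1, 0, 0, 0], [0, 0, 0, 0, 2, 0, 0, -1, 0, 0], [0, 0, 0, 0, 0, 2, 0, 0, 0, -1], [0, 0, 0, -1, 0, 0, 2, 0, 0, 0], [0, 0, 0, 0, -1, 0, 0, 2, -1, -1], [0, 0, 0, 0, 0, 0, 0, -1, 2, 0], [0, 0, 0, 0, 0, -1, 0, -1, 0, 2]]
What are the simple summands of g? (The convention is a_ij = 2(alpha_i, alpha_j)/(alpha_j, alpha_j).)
D_5 (so(10)) ⊕ D_5 (so(10))

The diagram associated to this matrix has two connected components: the simple roots {alpha_1, alpha_2, alpha_3, alpha_4, alpha_7} form a chain of 3 nodes with a fork of two nodes at one end (D_5), and {alpha_5, alpha_6, alpha_8, alpha_9, alpha_10} form a chain of 3 nodes with a fork of two nodes at one end (D_5). A semisimple Lie algebra decomposes uniquely as the direct sum of simple ideals, one per connected component of its Dynkin diagram, so g ≅ D_5 ⊕ D_5 (dimension 45 + 45 = 90).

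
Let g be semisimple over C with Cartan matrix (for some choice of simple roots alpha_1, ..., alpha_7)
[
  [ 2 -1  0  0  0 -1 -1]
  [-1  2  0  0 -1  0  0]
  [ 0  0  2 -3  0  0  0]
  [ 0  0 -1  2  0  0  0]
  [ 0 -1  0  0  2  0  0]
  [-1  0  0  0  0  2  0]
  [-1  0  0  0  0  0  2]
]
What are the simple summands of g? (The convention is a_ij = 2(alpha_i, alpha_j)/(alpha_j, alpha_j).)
D_5 ⊕ G_2

The diagram associated to this matrix has two connected components: the simple roots {alpha_1, alpha_2, alpha_5, alpha_6, alpha_7} form a chain of 3 nodes with a fork of two nodes at one end (D_5), and {alpha_3, alpha_4} form two nodes joined by a triple edge (G_2). A semisimple Lie algebra decomposes uniquely as the direct sum of simple ideals, one per connected component of its Dynkin diagram, so g ≅ D_5 ⊕ G_2 (dimension 45 + 14 = 59).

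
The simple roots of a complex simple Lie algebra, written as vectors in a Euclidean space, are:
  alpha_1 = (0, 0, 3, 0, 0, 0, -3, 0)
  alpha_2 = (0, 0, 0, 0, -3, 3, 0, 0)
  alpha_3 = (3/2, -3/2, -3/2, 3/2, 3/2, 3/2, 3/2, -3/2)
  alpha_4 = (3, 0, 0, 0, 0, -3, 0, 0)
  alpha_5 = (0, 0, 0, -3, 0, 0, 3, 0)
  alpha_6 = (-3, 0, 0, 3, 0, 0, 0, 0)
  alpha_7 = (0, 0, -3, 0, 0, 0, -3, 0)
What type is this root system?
Compute the Cartan integers a_ij = 2(alpha_i, alpha_j)/(alpha_j, alpha_j); the resulting 7x7 Cartan matrix is
[[2, 0, -1, 0, -1, 0, 0], [0, 2, 0, -1, 0, 0, 0], [-1, 0, 2, 0, 0, 0, 0], [0, -1, 0, 2, 0, -1, 0], [-1, 0, 0, 0, 2, -1, -1], [0, 0, 0, -1, -1, 2, 0], [0, 0, 0, 0, -1, 0, 2]].
All simple roots have the same length, so the diagram is simply laced. The associated Dynkin diagram is a chain of 6 nodes with one extra node attached to the third node from one end (E_7), so the type is E_7.

E7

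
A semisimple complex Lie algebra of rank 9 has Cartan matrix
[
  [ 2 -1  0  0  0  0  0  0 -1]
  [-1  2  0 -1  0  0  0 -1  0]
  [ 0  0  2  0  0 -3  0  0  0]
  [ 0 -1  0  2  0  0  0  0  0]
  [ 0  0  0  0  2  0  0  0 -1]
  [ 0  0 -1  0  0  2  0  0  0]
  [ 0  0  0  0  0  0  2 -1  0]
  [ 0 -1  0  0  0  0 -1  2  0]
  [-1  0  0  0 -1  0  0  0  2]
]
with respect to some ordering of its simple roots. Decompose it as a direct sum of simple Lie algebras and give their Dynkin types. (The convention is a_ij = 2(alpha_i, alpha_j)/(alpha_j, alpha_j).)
The diagram associated to this matrix has two connected components: the simple roots {alpha_1, alpha_2, alpha_4, alpha_5, alpha_7, alpha_8, alpha_9} form a chain of 6 nodes with one extra node attached to the third node from one end (E_7), and {alpha_3, alpha_6} form two nodes joined by a triple edge (G_2). A semisimple Lie algebra decomposes uniquely as the direct sum of simple ideals, one per connected component of its Dynkin diagram, so g ≅ E_7 ⊕ G_2 (dimension 133 + 14 = 147).

type E_7 ⊕ type G_2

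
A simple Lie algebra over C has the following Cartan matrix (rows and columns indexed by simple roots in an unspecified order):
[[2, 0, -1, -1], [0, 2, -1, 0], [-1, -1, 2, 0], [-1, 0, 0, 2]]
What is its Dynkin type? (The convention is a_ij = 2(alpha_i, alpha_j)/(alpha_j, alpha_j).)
The matrix has rank 4 with 2's on the diagonal. Reading the off-diagonal entries as Dynkin edges (a single edge where a_ij = a_ji = -1; a double or triple edge where a_ij * a_ji = 2 or 3), the diagram is a chain of 4 nodes with single edges (A_4). One simple-root ordering that puts it in standard form is (alpha_2, alpha_3, alpha_1, alpha_4). So the algebra is type A_4, i.e. sl(5).

A_4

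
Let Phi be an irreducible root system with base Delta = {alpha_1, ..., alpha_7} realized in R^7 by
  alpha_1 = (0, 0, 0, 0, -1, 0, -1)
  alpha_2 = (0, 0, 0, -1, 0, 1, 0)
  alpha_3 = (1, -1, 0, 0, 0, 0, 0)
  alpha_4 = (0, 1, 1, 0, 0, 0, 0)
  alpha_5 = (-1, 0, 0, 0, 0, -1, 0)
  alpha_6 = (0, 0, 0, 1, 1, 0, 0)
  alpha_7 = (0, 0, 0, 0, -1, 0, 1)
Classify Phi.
type D_7

Compute the Cartan integers a_ij = 2(alpha_i, alpha_j)/(alpha_j, alpha_j); the resulting 7x7 Cartan matrix is
[[2, 0, 0, 0, 0, -1, 0], [0, 2, 0, 0, -1, -1, 0], [0, 0, 2, -1, -1, 0, 0], [0, 0, -1, 2, 0, 0, 0], [0, -1, -1, 0, 2, 0, 0], [-1, -1, 0, 0, 0, 2, -1], [0, 0, 0, 0, 0, -1, 2]].
All simple roots have the same length, so the diagram is simply laced. The associated Dynkin diagram is a chain of 5 nodes with a fork of two nodes at one end (D_7), so the type is D_7 (the algebra so(14)).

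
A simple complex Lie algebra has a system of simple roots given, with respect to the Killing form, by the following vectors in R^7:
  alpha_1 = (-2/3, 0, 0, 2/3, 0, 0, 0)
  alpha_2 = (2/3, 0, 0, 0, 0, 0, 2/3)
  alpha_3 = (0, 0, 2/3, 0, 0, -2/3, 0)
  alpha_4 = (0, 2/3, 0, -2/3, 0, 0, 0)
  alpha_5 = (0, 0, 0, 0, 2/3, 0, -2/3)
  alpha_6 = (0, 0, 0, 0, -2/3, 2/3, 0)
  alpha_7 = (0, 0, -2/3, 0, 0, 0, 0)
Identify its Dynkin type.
Compute the Cartan integers a_ij = 2(alpha_i, alpha_j)/(alpha_j, alpha_j); the resulting 7x7 Cartan matrix is
[[2, -1, 0, -1, 0, 0, 0], [-1, 2, 0, 0, -1, 0, 0], [0, 0, 2, 0, 0, -1, -2], [-1, 0, 0, 2, 0, 0, 0], [0, -1, 0, 0, 2, -1, 0], [0, 0, -1, 0, -1, 2, 0], [0, 0, -1, 0, 0, 0, 2]].
The roots have two lengths (squared-length ratio 2:1); the short ones are alpha_{7}. The associated Dynkin diagram is a chain of 7 nodes with a double edge at one end; the terminal node there is the unique short simple root (B_7), so the type is B_7 (the algebra so(15)).

B7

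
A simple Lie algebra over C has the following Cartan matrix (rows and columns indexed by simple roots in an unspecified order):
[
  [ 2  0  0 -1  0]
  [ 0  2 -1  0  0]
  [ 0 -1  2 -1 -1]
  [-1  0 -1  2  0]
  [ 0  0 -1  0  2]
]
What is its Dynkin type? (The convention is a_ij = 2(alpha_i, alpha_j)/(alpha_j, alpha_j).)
D5

The matrix has rank 5 with 2's on the diagonal. Reading the off-diagonal entries as Dynkin edges (a single edge where a_ij = a_ji = -1; a double or triple edge where a_ij * a_ji = 2 or 3), the diagram is a chain of 3 nodes with a fork of two nodes at one end (D_5). One simple-root ordering that puts it in standard form is (alpha_1, alpha_4, alpha_3, alpha_5, alpha_2). So the algebra is type D_5, i.e. so(10).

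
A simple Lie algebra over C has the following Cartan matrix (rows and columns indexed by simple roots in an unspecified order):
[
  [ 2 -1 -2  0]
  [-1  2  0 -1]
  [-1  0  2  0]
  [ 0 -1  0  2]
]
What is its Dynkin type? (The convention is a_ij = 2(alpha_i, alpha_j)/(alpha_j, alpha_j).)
The matrix has rank 4 with 2's on the diagonal. Reading the off-diagonal entries as Dynkin edges (a single edge where a_ij = a_ji = -1; a double or triple edge where a_ij * a_ji = 2 or 3), the diagram is a chain of 4 nodes with a double edge at one end; the terminal node there is the unique short simple root (B_4). One simple-root ordering that puts it in standard form is (alpha_4, alpha_2, alpha_1, alpha_3). So the algebra is type B_4, i.e. so(9).

B_4 (so(9))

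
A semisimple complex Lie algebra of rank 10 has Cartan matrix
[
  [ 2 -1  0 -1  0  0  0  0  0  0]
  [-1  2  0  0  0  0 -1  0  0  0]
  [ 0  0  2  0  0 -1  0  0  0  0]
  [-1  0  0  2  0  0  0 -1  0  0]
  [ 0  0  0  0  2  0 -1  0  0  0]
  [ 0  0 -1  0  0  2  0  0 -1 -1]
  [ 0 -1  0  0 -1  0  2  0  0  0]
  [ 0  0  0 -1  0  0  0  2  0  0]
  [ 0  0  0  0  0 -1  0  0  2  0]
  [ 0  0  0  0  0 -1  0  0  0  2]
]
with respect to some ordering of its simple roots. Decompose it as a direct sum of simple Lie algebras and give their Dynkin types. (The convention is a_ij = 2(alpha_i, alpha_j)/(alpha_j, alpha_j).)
The diagram associated to this matrix has two connected components: the simple roots {alpha_1, alpha_2, alpha_4, alpha_5, alpha_7, alpha_8} form a chain of 6 nodes with single edges (A_6), and {alpha_3, alpha_6, alpha_9, alpha_10} form a chain of 2 nodes with a fork of two nodes at one end (D_4). A semisimple Lie algebra decomposes uniquely as the direct sum of simple ideals, one per connected component of its Dynkin diagram, so g ≅ A_6 ⊕ D_4 (dimension 48 + 28 = 76).

A6 + D4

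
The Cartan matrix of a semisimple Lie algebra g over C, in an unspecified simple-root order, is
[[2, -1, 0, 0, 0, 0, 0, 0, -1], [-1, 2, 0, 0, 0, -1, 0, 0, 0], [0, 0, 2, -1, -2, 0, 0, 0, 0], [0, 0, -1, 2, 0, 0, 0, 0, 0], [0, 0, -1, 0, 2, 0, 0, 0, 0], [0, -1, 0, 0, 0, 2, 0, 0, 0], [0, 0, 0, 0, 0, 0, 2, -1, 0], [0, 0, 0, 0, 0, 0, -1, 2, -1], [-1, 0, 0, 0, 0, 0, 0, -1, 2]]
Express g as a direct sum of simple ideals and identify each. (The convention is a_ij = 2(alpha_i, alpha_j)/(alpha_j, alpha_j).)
The diagram associated to this matrix has two connected components: the simple roots {alpha_1, alpha_2, alpha_6, alpha_7, alpha_8, alpha_9} form a chain of 6 nodes with single edges (A_6), and {alpha_3, alpha_4, alpha_5} form a chain of 3 nodes with a double edge at one end; the terminal node there is the unique short simple root (B_3). A semisimple Lie algebra decomposes uniquely as the direct sum of simple ideals, one per connected component of its Dynkin diagram, so g ≅ A_6 ⊕ B_3 (dimension 48 + 21 = 69).

A_6 (sl(7)) ⊕ B_3 (so(7))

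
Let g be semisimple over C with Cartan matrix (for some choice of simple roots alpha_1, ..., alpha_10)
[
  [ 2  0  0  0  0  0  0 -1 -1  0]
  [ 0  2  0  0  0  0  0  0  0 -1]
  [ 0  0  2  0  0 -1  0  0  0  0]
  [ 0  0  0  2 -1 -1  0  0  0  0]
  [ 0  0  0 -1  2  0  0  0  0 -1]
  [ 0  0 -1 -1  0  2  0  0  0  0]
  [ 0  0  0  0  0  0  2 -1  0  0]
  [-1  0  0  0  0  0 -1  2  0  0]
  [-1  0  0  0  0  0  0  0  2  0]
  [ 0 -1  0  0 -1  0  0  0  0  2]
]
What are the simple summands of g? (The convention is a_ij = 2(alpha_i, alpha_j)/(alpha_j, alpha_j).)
A4 + A6

The diagram associated to this matrix has two connected components: the simple roots {alpha_1, alpha_7, alpha_8, alpha_9} form a chain of 4 nodes with single edges (A_4), and {alpha_2, alpha_3, alpha_4, alpha_5, alpha_6, alpha_10} form a chain of 6 nodes with single edges (A_6). A semisimple Lie algebra decomposes uniquely as the direct sum of simple ideals, one per connected component of its Dynkin diagram, so g ≅ A_4 ⊕ A_6 (dimension 24 + 48 = 72).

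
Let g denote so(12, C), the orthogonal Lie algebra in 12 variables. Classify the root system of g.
This is so(12) with 12 even, which has dimension 12(12-1)/2 = 66 and rank 12/2 = 6. In the classification of classical Lie algebras, the orthogonal algebra so(2n) in an even number of variables has type D_n; here n = 6, so the Dynkin diagram is a chain of 4 nodes with a fork of two nodes at one end (D_6). Hence the type is D_6.

type D_6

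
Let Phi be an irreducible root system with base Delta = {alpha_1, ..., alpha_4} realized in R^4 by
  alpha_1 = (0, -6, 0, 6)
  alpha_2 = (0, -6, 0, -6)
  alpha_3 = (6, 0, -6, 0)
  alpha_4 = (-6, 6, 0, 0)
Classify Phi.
Compute the Cartan integers a_ij = 2(alpha_i, alpha_j)/(alpha_j, alpha_j); the resulting 4x4 Cartan matrix is
[[2, 0, 0, -1], [0, 2, 0, -1], [0, 0, 2, -1], [-1, -1, -1, 2]].
All simple roots have the same length, so the diagram is simply laced. The associated Dynkin diagram is a chain of 2 nodes with a fork of two nodes at one end (D_4), so the type is D_4 (the algebra so(8)).

D4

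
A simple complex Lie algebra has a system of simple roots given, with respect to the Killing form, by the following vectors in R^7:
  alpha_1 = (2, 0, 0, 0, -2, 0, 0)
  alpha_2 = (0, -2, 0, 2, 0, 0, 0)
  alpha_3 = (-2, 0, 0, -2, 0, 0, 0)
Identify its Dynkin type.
A3

Compute the Cartan integers a_ij = 2(alpha_i, alpha_j)/(alpha_j, alpha_j); the resulting 3x3 Cartan matrix is
[[2, 0, -1], [0, 2, -1], [-1, -1, 2]].
All simple roots have the same length, so the diagram is simply laced. The associated Dynkin diagram is a chain of 3 nodes with single edges (A_3), so the type is A_3 (the algebra sl(4)).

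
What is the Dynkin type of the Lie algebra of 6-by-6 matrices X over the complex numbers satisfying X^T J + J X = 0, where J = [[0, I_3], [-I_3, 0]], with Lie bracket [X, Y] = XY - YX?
This is sp(6), which has dimension 6(6+1)/2 = 21 and rank 6/2 = 3. In the classification of classical Lie algebras, the symplectic algebra sp(2n) has type C_n; here n = 3, so the Dynkin diagram is a chain of 3 nodes with a double edge at one end; the terminal node there is the unique long simple root (C_3). Hence the type is C_3.

C_3 (sp(6))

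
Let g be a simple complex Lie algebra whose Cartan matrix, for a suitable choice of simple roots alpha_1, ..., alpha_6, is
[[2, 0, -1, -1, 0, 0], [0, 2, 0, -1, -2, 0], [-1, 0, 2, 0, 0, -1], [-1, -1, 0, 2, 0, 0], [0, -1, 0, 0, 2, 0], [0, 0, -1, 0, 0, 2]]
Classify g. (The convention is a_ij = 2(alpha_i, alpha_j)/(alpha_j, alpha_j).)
The matrix has rank 6 with 2's on the diagonal. Reading the off-diagonal entries as Dynkin edges (a single edge where a_ij = a_ji = -1; a double or triple edge where a_ij * a_ji = 2 or 3), the diagram is a chain of 6 nodes with a double edge at one end; the terminal node there is the unique short simple root (B_6). One simple-root ordering that puts it in standard form is (alpha_6, alpha_3, alpha_1, alpha_4, alpha_2, alpha_5). So the algebra is type B_6, i.e. so(13).

type B_6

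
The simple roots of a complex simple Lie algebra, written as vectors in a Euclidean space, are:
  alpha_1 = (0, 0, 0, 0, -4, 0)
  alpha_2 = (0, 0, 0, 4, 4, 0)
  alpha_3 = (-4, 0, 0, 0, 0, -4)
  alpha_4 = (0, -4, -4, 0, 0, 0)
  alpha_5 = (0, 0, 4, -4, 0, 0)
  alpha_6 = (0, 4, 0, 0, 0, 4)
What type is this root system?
B6

Compute the Cartan integers a_ij = 2(alpha_i, alpha_j)/(alpha_j, alpha_j); the resulting 6x6 Cartan matrix is
[[2, -1, 0, 0, 0, 0], [-2, 2, 0, 0, -1, 0], [0, 0, 2, 0, 0, -1], [0, 0, 0, 2, -1, -1], [0, -1, 0, -1, 2, 0], [0, 0, -1, -1, 0, 2]].
The roots have two lengths (squared-length ratio 2:1); the short ones are alpha_{1}. The associated Dynkin diagram is a chain of 6 nodes with a double edge at one end; the terminal node there is the unique short simple root (B_6), so the type is B_6 (the algebra so(13)).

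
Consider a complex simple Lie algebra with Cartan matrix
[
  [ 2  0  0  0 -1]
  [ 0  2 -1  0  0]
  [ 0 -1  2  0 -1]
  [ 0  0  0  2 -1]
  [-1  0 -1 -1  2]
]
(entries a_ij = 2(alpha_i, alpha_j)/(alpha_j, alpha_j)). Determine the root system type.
The matrix has rank 5 with 2's on the diagonal. Reading the off-diagonal entries as Dynkin edges (a single edge where a_ij = a_ji = -1; a double or triple edge where a_ij * a_ji = 2 or 3), the diagram is a chain of 3 nodes with a fork of two nodes at one end (D_5). One simple-root ordering that puts it in standard form is (alpha_2, alpha_3, alpha_5, alpha_1, alpha_4). So the algebra is type D_5, i.e. so(10).

type D_5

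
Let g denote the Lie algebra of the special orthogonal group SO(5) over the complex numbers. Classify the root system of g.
B_2 (so(5))

This is so(5) with 5 odd, which has dimension 5(5-1)/2 = 10 and rank (5-1)/2 = 2. In the classification of classical Lie algebras, the orthogonal algebra so(2n+1) in an odd number of variables has type B_n; here n = 2, so the Dynkin diagram is a chain of 2 nodes with a double edge at one end; the terminal node there is the unique short simple root (B_2). Hence the type is B_2.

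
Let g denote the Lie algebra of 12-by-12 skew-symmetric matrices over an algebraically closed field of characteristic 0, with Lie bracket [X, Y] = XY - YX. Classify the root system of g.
This is so(12) with 12 even, which has dimension 12(12-1)/2 = 66 and rank 12/2 = 6. In the classification of classical Lie algebras, the orthogonal algebra so(2n) in an even number of variables has type D_n; here n = 6, so the Dynkin diagram is a chain of 4 nodes with a fork of two nodes at one end (D_6). Hence the type is D_6.

D_6 (so(12))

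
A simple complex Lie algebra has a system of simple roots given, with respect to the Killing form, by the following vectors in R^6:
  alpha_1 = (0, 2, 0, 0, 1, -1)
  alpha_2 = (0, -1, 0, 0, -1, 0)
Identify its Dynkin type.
Compute the Cartan integers a_ij = 2(alpha_i, alpha_j)/(alpha_j, alpha_j); the resulting 2x2 Cartan matrix is
[[2, -3], [-1, 2]].
The roots have two lengths (squared-length ratio 3:1); the short ones are alpha_{2}. The associated Dynkin diagram is two nodes joined by a triple edge (G_2), so the type is G_2.

G2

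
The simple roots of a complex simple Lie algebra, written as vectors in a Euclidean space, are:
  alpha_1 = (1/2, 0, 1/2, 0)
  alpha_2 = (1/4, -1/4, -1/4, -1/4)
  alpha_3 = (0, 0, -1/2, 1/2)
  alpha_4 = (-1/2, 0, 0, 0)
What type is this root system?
type F_4

Compute the Cartan integers a_ij = 2(alpha_i, alpha_j)/(alpha_j, alpha_j); the resulting 4x4 Cartan matrix is
[[2, 0, -1, -2], [0, 2, 0, -1], [-1, 0, 2, 0], [-1, -1, 0, 2]].
The roots have two lengths (squared-length ratio 2:1); the short ones are alpha_{2,4}. The associated Dynkin diagram is a chain of 4 nodes with a double edge between the middle two (F_4), so the type is F_4.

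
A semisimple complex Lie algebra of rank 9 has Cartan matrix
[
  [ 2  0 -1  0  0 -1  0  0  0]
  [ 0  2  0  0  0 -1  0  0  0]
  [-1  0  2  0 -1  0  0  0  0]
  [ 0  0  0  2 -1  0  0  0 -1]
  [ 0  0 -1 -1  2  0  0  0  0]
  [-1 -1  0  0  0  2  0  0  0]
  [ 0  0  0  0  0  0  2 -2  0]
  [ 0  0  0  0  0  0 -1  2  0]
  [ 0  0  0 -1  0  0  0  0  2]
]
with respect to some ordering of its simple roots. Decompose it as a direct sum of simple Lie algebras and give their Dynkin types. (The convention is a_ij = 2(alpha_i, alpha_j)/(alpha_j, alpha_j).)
A_7 ⊕ B_2

The diagram associated to this matrix has two connected components: the simple roots {alpha_1, alpha_2, alpha_3, alpha_4, alpha_5, alpha_6, alpha_9} form a chain of 7 nodes with single edges (A_7), and {alpha_7, alpha_8} form a chain of 2 nodes with a double edge at one end; the terminal node there is the unique short simple root (B_2). A semisimple Lie algebra decomposes uniquely as the direct sum of simple ideals, one per connected component of its Dynkin diagram, so g ≅ A_7 ⊕ B_2 (dimension 63 + 10 = 73).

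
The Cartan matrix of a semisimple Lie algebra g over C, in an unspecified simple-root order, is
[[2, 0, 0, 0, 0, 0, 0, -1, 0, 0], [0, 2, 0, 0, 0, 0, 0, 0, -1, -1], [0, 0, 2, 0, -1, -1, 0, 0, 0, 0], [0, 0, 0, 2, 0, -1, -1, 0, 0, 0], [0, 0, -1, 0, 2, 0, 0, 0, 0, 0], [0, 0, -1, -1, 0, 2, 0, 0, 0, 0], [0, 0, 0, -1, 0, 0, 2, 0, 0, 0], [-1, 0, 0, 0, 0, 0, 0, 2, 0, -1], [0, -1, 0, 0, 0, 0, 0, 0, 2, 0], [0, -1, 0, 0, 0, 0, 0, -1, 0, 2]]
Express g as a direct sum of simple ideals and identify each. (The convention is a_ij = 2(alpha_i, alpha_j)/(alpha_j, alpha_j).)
The diagram associated to this matrix has two connected components: the simple roots {alpha_3, alpha_4, alpha_5, alpha_6, alpha_7} form a chain of 5 nodes with single edges (A_5), and {alpha_1, alpha_2, alpha_8, alpha_9, alpha_10} form a chain of 5 nodes with single edges (A_5). A semisimple Lie algebra decomposes uniquely as the direct sum of simple ideals, one per connected component of its Dynkin diagram, so g ≅ A_5 ⊕ A_5 (dimension 35 + 35 = 70).

A_5 (sl(6)) + A_5 (sl(6))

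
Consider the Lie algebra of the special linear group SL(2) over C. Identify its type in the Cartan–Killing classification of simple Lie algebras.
type A_1

This is sl(2), which has dimension 2^2 - 1 = 3 and rank 2 - 1 = 1 (a Cartan subalgebra is the diagonal traceless matrices). In the classification of classical Lie algebras, the special linear algebra sl(n+1) has type A_n; here n = 1, so the Dynkin diagram is a chain of 1 nodes with single edges (A_1). Hence the type is A_1.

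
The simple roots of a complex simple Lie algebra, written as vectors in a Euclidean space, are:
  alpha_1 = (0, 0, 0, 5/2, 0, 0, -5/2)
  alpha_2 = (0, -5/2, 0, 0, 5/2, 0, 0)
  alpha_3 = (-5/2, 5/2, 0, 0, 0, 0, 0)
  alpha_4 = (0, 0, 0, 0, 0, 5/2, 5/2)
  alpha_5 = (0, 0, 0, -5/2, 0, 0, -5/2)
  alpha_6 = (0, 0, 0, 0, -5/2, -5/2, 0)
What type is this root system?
Compute the Cartan integers a_ij = 2(alpha_i, alpha_j)/(alpha_j, alpha_j); the resulting 6x6 Cartan matrix is
[[2, 0, 0, -1, 0, 0], [0, 2, -1, 0, 0, -1], [0, -1, 2, 0, 0, 0], [-1, 0, 0, 2, -1, -1], [0, 0, 0, -1, 2, 0], [0, -1, 0, -1, 0, 2]].
All simple roots have the same length, so the diagram is simply laced. The associated Dynkin diagram is a chain of 4 nodes with a fork of two nodes at one end (D_6), so the type is D_6 (the algebra so(12)).

D_6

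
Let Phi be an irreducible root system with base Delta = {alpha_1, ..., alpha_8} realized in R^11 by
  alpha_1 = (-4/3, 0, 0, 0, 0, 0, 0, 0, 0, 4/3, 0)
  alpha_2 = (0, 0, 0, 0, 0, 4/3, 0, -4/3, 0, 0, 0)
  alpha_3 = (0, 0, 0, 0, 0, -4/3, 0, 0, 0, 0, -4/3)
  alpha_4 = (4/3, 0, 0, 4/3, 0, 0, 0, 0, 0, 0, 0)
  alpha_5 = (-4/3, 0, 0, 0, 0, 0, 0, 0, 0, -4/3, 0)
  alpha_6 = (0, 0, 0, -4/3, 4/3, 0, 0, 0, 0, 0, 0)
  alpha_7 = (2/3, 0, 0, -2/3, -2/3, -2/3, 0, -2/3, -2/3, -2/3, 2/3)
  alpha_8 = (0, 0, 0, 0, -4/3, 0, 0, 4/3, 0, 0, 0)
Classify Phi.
Compute the Cartan integers a_ij = 2(alpha_i, alpha_j)/(alpha_j, alpha_j); the resulting 8x8 Cartan matrix is
[[2, 0, 0, -1, 0, 0, -1, 0], [0, 2, -1, 0, 0, 0, 0, -1], [0, -1, 2, 0, 0, 0, 0, 0], [-1, 0, 0, 2, -1, -1, 0, 0], [0, 0, 0, -1, 2, 0, 0, 0], [0, 0, 0, -1, 0, 2, 0, -1], [-1, 0, 0, 0, 0, 0, 2, 0], [0, -1, 0, 0, 0, -1, 0, 2]].
All simple roots have the same length, so the diagram is simply laced. The associated Dynkin diagram is a chain of 7 nodes with one extra node attached to the third node from one end (E_8), so the type is E_8.

E_8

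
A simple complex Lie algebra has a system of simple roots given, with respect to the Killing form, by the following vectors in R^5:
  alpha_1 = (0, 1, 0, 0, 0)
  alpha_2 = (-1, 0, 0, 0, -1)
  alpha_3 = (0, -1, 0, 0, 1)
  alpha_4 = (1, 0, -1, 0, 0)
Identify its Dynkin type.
type B_4

Compute the Cartan integers a_ij = 2(alpha_i, alpha_j)/(alpha_j, alpha_j); the resulting 4x4 Cartan matrix is
[[2, 0, -1, 0], [0, 2, -1, -1], [-2, -1, 2, 0], [0, -1, 0, 2]].
The roots have two lengths (squared-length ratio 2:1); the short ones are alpha_{1}. The associated Dynkin diagram is a chain of 4 nodes with a double edge at one end; the terminal node there is the unique short simple root (B_4), so the type is B_4 (the algebra so(9)).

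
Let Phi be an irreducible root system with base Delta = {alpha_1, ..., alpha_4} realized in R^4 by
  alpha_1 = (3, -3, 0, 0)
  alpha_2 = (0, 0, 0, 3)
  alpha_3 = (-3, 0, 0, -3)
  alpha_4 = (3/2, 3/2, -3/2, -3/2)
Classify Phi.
Compute the Cartan integers a_ij = 2(alpha_i, alpha_j)/(alpha_j, alpha_j); the resulting 4x4 Cartan matrix is
[[2, 0, -1, 0], [0, 2, -1, -1], [-1, -2, 2, 0], [0, -1, 0, 2]].
The roots have two lengths (squared-length ratio 2:1); the short ones are alpha_{2,4}. The associated Dynkin diagram is a chain of 4 nodes with a double edge between the middle two (F_4), so the type is F_4.

type F_4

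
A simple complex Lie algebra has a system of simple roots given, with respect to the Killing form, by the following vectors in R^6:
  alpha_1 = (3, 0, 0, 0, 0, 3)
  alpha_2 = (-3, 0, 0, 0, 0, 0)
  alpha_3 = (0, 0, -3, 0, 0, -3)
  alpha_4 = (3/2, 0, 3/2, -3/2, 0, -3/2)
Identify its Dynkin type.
F_4

Compute the Cartan integers a_ij = 2(alpha_i, alpha_j)/(alpha_j, alpha_j); the resulting 4x4 Cartan matrix is
[[2, -2, -1, 0], [-1, 2, 0, -1], [-1, 0, 2, 0], [0, -1, 0, 2]].
The roots have two lengths (squared-length ratio 2:1); the short ones are alpha_{2,4}. The associated Dynkin diagram is a chain of 4 nodes with a double edge between the middle two (F_4), so the type is F_4.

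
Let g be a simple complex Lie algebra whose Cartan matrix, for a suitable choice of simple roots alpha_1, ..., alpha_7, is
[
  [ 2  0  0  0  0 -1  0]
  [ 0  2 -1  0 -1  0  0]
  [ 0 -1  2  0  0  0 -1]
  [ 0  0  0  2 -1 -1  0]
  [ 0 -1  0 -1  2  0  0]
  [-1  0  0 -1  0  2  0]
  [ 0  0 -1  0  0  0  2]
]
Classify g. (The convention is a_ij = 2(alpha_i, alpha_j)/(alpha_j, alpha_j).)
A_7 (sl(8))

The matrix has rank 7 with 2's on the diagonal. Reading the off-diagonal entries as Dynkin edges (a single edge where a_ij = a_ji = -1; a double or triple edge where a_ij * a_ji = 2 or 3), the diagram is a chain of 7 nodes with single edges (A_7). One simple-root ordering that puts it in standard form is (alpha_1, alpha_6, alpha_4, alpha_5, alpha_2, alpha_3, alpha_7). So the algebra is type A_7, i.e. sl(8).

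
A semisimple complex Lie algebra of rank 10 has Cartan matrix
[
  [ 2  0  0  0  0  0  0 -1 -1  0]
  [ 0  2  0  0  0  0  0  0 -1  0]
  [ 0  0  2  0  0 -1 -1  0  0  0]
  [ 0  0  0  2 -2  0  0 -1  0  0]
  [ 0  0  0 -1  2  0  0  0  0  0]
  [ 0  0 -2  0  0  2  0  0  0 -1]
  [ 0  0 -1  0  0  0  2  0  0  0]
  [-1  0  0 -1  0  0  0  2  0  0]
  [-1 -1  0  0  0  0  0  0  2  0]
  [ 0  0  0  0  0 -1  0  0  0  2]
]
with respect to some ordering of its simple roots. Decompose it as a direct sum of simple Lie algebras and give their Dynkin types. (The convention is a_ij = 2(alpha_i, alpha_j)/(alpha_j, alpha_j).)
The diagram associated to this matrix has two connected components: the simple roots {alpha_1, alpha_2, alpha_4, alpha_5, alpha_8, alpha_9} form a chain of 6 nodes with a double edge at one end; the terminal node there is the unique short simple root (B_6), and {alpha_3, alpha_6, alpha_7, alpha_10} form a chain of 4 nodes with a double edge between the middle two (F_4). A semisimple Lie algebra decomposes uniquely as the direct sum of simple ideals, one per connected component of its Dynkin diagram, so g ≅ B_6 ⊕ F_4 (dimension 78 + 52 = 130).

type B_6 + type F_4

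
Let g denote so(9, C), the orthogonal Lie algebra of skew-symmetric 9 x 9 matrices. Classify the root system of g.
B_4 (so(9))

This is so(9) with 9 odd, which has dimension 9(9-1)/2 = 36 and rank (9-1)/2 = 4. In the classification of classical Lie algebras, the orthogonal algebra so(2n+1) in an odd number of variables has type B_n; here n = 4, so the Dynkin diagram is a chain of 4 nodes with a double edge at one end; the terminal node there is the unique short simple root (B_4). Hence the type is B_4.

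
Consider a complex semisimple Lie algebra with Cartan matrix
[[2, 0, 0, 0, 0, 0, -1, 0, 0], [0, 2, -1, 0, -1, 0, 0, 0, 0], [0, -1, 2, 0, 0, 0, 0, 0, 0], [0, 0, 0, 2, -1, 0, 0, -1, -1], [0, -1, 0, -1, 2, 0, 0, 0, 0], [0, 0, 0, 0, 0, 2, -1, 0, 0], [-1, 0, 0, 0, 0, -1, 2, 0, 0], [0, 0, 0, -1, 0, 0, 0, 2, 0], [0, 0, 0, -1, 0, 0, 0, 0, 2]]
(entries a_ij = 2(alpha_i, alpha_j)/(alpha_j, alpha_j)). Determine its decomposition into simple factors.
A_3 (sl(4)) ⊕ D_6 (so(12))

The diagram associated to this matrix has two connected components: the simple roots {alpha_1, alpha_6, alpha_7} form a chain of 3 nodes with single edges (A_3), and {alpha_2, alpha_3, alpha_4, alpha_5, alpha_8, alpha_9} form a chain of 4 nodes with a fork of two nodes at one end (D_6). A semisimple Lie algebra decomposes uniquely as the direct sum of simple ideals, one per connected component of its Dynkin diagram, so g ≅ A_3 ⊕ D_6 (dimension 15 + 66 = 81).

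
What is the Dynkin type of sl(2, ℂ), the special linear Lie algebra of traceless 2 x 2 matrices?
A_1

This is sl(2), which has dimension 2^2 - 1 = 3 and rank 2 - 1 = 1 (a Cartan subalgebra is the diagonal traceless matrices). In the classification of classical Lie algebras, the special linear algebra sl(n+1) has type A_n; here n = 1, so the Dynkin diagram is a chain of 1 nodes with single edges (A_1). Hence the type is A_1.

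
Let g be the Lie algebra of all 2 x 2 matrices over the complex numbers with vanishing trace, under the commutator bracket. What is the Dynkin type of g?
A_1

This is sl(2), which has dimension 2^2 - 1 = 3 and rank 2 - 1 = 1 (a Cartan subalgebra is the diagonal traceless matrices). In the classification of classical Lie algebras, the special linear algebra sl(n+1) has type A_n; here n = 1, so the Dynkin diagram is a chain of 1 nodes with single edges (A_1). Hence the type is A_1.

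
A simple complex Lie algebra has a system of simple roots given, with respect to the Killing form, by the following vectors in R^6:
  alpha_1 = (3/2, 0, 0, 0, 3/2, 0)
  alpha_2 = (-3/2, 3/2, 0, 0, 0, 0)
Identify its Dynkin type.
Compute the Cartan integers a_ij = 2(alpha_i, alpha_j)/(alpha_j, alpha_j); the resulting 2x2 Cartan matrix is
[[2, -1], [-1, 2]].
All simple roots have the same length, so the diagram is simply laced. The associated Dynkin diagram is a chain of 2 nodes with single edges (A_2), so the type is A_2 (the algebra sl(3)).

A_2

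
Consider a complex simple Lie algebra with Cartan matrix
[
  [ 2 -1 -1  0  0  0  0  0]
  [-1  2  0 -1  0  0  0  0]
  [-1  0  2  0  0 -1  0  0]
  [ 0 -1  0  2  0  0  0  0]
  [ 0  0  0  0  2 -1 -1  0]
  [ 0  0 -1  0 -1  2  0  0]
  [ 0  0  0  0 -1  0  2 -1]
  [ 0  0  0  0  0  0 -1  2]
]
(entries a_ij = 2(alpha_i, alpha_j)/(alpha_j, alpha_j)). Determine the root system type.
A_8

The matrix has rank 8 with 2's on the diagonal. Reading the off-diagonal entries as Dynkin edges (a single edge where a_ij = a_ji = -1; a double or triple edge where a_ij * a_ji = 2 or 3), the diagram is a chain of 8 nodes with single edges (A_8). One simple-root ordering that puts it in standard form is (alpha_8, alpha_7, alpha_5, alpha_6, alpha_3, alpha_1, alpha_2, alpha_4). So the algebra is type A_8, i.e. sl(9).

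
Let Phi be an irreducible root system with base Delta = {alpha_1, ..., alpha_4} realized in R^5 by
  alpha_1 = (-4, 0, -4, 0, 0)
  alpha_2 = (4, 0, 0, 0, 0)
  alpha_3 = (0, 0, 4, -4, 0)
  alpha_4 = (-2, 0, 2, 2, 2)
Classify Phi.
F4

Compute the Cartan integers a_ij = 2(alpha_i, alpha_j)/(alpha_j, alpha_j); the resulting 4x4 Cartan matrix is
[[2, -2, -1, 0], [-1, 2, 0, -1], [-1, 0, 2, 0], [0, -1, 0, 2]].
The roots have two lengths (squared-length ratio 2:1); the short ones are alpha_{2,4}. The associated Dynkin diagram is a chain of 4 nodes with a double edge between the middle two (F_4), so the type is F_4.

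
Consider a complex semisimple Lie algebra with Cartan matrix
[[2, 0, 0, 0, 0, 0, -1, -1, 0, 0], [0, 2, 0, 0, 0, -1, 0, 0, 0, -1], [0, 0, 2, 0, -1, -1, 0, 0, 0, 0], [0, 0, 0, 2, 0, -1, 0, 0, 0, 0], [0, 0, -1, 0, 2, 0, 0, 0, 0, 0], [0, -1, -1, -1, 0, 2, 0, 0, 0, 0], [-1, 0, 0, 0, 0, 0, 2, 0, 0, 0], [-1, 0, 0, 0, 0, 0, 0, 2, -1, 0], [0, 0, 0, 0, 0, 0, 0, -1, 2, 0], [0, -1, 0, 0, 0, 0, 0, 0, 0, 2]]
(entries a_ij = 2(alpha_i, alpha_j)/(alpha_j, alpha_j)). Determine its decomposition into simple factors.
The diagram associated to this matrix has two connected components: the simple roots {alpha_1, alpha_7, alpha_8, alpha_9} form a chain of 4 nodes with single edges (A_4), and {alpha_2, alpha_3, alpha_4, alpha_5, alpha_6, alpha_10} form a chain of 5 nodes with one extra node attached to the third node from one end (E_6). A semisimple Lie algebra decomposes uniquely as the direct sum of simple ideals, one per connected component of its Dynkin diagram, so g ≅ A_4 ⊕ E_6 (dimension 24 + 78 = 102).

type A_4 ⊕ type E_6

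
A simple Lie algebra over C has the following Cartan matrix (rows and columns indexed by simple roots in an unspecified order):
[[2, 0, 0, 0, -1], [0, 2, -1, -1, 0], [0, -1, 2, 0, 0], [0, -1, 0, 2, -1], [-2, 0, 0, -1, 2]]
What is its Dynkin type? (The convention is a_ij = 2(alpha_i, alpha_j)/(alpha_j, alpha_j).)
type B_5

The matrix has rank 5 with 2's on the diagonal. Reading the off-diagonal entries as Dynkin edges (a single edge where a_ij = a_ji = -1; a double or triple edge where a_ij * a_ji = 2 or 3), the diagram is a chain of 5 nodes with a double edge at one end; the terminal node there is the unique short simple root (B_5). One simple-root ordering that puts it in standard form is (alpha_3, alpha_2, alpha_4, alpha_5, alpha_1). So the algebra is type B_5, i.e. so(11).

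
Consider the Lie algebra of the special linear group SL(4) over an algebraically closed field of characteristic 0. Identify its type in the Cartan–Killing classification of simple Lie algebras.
This is sl(4), which has dimension 4^2 - 1 = 15 and rank 4 - 1 = 3 (a Cartan subalgebra is the diagonal traceless matrices). In the classification of classical Lie algebras, the special linear algebra sl(n+1) has type A_n; here n = 3, so the Dynkin diagram is a chain of 3 nodes with single edges (A_3). Hence the type is A_3.

type A_3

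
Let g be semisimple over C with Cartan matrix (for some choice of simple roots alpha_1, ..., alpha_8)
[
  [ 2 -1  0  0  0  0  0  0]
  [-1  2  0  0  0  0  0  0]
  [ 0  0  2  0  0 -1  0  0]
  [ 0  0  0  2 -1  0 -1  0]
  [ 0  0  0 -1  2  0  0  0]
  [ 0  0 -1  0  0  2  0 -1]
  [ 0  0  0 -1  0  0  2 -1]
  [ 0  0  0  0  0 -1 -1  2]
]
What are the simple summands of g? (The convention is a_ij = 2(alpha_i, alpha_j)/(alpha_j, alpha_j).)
A_2 + A_6

The diagram associated to this matrix has two connected components: the simple roots {alpha_1, alpha_2} form a chain of 2 nodes with single edges (A_2), and {alpha_3, alpha_4, alpha_5, alpha_6, alpha_7, alpha_8} form a chain of 6 nodes with single edges (A_6). A semisimple Lie algebra decomposes uniquely as the direct sum of simple ideals, one per connected component of its Dynkin diagram, so g ≅ A_2 ⊕ A_6 (dimension 8 + 48 = 56).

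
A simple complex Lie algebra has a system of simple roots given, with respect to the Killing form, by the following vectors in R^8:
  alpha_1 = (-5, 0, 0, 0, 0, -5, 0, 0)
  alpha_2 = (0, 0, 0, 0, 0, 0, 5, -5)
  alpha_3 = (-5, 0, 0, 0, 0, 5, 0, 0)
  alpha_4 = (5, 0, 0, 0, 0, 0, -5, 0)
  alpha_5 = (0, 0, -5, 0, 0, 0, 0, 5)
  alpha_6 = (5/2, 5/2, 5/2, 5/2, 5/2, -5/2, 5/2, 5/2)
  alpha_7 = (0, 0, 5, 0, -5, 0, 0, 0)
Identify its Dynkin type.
E7

Compute the Cartan integers a_ij = 2(alpha_i, alpha_j)/(alpha_j, alpha_j); the resulting 7x7 Cartan matrix is
[[2, 0, 0, -1, 0, 0, 0], [0, 2, 0, -1, -1, 0, 0], [0, 0, 2, -1, 0, -1, 0], [-1, -1, -1, 2, 0, 0, 0], [0, -1, 0, 0, 2, 0, -1], [0, 0, -1, 0, 0, 2, 0], [0, 0, 0, 0, -1, 0, 2]].
All simple roots have the same length, so the diagram is simply laced. The associated Dynkin diagram is a chain of 6 nodes with one extra node attached to the third node from one end (E_7), so the type is E_7.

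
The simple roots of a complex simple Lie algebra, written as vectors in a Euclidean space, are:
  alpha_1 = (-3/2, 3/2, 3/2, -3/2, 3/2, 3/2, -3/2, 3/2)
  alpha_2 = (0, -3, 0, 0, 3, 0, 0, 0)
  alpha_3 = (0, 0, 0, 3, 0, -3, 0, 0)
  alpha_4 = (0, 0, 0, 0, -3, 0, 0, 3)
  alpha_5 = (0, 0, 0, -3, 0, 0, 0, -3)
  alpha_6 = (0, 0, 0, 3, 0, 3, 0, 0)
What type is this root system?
Compute the Cartan integers a_ij = 2(alpha_i, alpha_j)/(alpha_j, alpha_j); the resulting 6x6 Cartan matrix is
[[2, 0, -1, 0, 0, 0], [0, 2, 0, -1, 0, 0], [-1, 0, 2, 0, -1, 0], [0, -1, 0, 2, -1, 0], [0, 0, -1, -1, 2, -1], [0, 0, 0, 0, -1, 2]].
All simple roots have the same length, so the diagram is simply laced. The associated Dynkin diagram is a chain of 5 nodes with one extra node attached to the third node from one end (E_6), so the type is E_6.

E_6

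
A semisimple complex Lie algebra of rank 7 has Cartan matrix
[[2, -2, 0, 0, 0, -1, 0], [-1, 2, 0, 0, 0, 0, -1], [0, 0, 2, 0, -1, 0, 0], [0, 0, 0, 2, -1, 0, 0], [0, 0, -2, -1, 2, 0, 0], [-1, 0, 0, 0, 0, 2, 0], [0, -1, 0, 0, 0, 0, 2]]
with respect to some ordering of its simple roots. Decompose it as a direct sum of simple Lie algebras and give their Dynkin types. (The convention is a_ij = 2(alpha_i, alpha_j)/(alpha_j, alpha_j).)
B3 ⊕ F4

The diagram associated to this matrix has two connected components: the simple roots {alpha_3, alpha_4, alpha_5} form a chain of 3 nodes with a double edge at one end; the terminal node there is the unique short simple root (B_3), and {alpha_1, alpha_2, alpha_6, alpha_7} form a chain of 4 nodes with a double edge between the middle two (F_4). A semisimple Lie algebra decomposes uniquely as the direct sum of simple ideals, one per connected component of its Dynkin diagram, so g ≅ B_3 ⊕ F_4 (dimension 21 + 52 = 73).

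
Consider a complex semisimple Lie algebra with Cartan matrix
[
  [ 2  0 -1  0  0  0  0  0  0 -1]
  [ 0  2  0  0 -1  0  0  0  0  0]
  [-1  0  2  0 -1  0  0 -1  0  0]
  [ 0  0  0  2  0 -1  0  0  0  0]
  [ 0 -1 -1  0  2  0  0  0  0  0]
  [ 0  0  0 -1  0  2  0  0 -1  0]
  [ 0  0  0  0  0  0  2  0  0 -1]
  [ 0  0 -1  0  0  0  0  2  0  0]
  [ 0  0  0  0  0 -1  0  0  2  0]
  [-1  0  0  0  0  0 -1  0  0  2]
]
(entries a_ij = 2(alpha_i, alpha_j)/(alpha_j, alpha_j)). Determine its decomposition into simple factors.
A_3 (sl(4)) ⊕ E_7

The diagram associated to this matrix has two connected components: the simple roots {alpha_4, alpha_6, alpha_9} form a chain of 3 nodes with single edges (A_3), and {alpha_1, alpha_2, alpha_3, alpha_5, alpha_7, alpha_8, alpha_10} form a chain of 6 nodes with one extra node attached to the third node from one end (E_7). A semisimple Lie algebra decomposes uniquely as the direct sum of simple ideals, one per connected component of its Dynkin diagram, so g ≅ A_3 ⊕ E_7 (dimension 15 + 133 = 148).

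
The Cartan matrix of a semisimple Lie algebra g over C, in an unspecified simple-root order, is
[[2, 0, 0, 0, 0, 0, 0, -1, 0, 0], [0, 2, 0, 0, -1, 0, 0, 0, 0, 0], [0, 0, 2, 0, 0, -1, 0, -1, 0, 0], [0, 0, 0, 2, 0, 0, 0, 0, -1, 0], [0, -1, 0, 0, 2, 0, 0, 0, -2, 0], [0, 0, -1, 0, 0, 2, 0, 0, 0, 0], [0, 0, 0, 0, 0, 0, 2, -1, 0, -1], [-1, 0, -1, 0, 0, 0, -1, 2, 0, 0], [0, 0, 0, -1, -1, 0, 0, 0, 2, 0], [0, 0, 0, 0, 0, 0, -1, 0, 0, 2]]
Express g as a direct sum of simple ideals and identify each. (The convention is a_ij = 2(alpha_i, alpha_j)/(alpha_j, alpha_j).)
E6 + F4

The diagram associated to this matrix has two connected components: the simple roots {alpha_1, alpha_3, alpha_6, alpha_7, alpha_8, alpha_10} form a chain of 5 nodes with one extra node attached to the third node from one end (E_6), and {alpha_2, alpha_4, alpha_5, alpha_9} form a chain of 4 nodes with a double edge between the middle two (F_4). A semisimple Lie algebra decomposes uniquely as the direct sum of simple ideals, one per connected component of its Dynkin diagram, so g ≅ E_6 ⊕ F_4 (dimension 78 + 52 = 130).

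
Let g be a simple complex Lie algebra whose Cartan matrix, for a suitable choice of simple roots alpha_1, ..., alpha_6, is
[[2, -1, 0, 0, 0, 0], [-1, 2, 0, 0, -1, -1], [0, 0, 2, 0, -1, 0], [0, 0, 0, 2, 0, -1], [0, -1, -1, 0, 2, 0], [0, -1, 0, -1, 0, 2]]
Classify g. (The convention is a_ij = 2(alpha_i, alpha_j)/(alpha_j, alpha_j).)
type E_6

The matrix has rank 6 with 2's on the diagonal. Reading the off-diagonal entries as Dynkin edges (a single edge where a_ij = a_ji = -1; a double or triple edge where a_ij * a_ji = 2 or 3), the diagram is a chain of 5 nodes with one extra node attached to the third node from one end (E_6). One simple-root ordering that puts it in standard form is (alpha_4, alpha_1, alpha_6, alpha_2, alpha_5, alpha_3). So the algebra is type E_6.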